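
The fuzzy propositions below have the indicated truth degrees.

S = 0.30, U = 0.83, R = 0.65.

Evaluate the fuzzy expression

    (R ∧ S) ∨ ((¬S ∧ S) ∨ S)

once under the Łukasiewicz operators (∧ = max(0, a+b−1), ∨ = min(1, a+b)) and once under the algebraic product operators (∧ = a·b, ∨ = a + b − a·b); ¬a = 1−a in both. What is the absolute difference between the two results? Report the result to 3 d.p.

0.255

Under Łukasiewicz:
  R ∧ S = max(0, a+b−1) on (0.65, 0.30) = 0.00
  ¬S = 1 − 0.30 = 0.70
  ¬S ∧ S = max(0, a+b−1) on (0.70, 0.30) = 0.00
  (¬S ∧ S) ∨ S = min(1, a+b) on (0.00, 0.30) = 0.30
  (R ∧ S) ∨ ((¬S ∧ S) ∨ S) = min(1, a+b) on (0.00, 0.30) = 0.30
  → value = 0.3000
Under algebraic product:
  R ∧ S = a·b on (0.6500, 0.3000) = 0.1950
  ¬S = 1 − 0.3000 = 0.7000
  ¬S ∧ S = a·b on (0.7000, 0.3000) = 0.2100
  (¬S ∧ S) ∨ S = a + b − a·b on (0.2100, 0.3000) = 0.4470
  (R ∧ S) ∨ ((¬S ∧ S) ∨ S) = a + b − a·b on (0.1950, 0.4470) = 0.5548
  → value = 0.5548
|0.3000 − 0.5548| = 0.255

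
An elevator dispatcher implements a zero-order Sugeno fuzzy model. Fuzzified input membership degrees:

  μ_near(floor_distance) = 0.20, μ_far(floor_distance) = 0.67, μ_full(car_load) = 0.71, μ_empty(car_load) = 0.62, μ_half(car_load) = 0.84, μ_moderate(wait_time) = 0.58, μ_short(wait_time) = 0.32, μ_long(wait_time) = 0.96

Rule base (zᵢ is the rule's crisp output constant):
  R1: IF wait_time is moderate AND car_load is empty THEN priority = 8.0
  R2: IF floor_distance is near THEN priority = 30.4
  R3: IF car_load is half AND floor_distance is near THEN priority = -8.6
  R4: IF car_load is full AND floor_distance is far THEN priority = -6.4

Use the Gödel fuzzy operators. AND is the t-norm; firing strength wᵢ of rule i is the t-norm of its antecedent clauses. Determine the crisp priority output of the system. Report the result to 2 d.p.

R1 (z=8.0): moderate=0.58, empty=0.62; AND[min(a, b)] → w = 0.58
R2 (z=30.4): near=0.20 → w = 0.20
R3 (z=-8.6): half=0.84, near=0.20; AND[min(a, b)] → w = 0.20
R4 (z=-6.4): full=0.71, far=0.67; AND[min(a, b)] → w = 0.67
Weighted average = (0.58·8.0 + 0.20·30.4 + 0.20·-8.6 + 0.67·-6.4) / (0.58 + 0.20 + 0.20 + 0.67)
  = 4.7120 / 1.6500 = 2.86

2.86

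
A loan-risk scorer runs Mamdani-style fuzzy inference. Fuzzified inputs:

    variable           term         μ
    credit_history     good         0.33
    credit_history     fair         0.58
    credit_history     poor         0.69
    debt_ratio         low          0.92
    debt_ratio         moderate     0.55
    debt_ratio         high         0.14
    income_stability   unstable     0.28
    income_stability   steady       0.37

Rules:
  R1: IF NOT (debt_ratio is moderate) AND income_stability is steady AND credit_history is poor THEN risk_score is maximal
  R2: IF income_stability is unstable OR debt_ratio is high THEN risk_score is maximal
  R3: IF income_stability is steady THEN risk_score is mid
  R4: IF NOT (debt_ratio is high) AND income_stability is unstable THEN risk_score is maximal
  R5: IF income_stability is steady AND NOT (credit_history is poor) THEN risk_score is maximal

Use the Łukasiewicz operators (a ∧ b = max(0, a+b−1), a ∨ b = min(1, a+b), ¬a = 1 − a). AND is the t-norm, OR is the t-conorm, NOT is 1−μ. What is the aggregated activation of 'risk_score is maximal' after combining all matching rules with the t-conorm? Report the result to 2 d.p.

0.56

R1: ¬moderate=1−0.55=0.45, steady=0.37, poor=0.69; AND[max(0, a+b−1)] → w = 0.00
R2: unstable=0.28, high=0.14; OR[min(1, a+b)] → w = 0.42
R3: steady=0.37 → w = 0.37
R4: ¬high=1−0.14=0.86, unstable=0.28; AND[max(0, a+b−1)] → w = 0.14
R5: steady=0.37, ¬poor=1−0.69=0.31; AND[max(0, a+b−1)] → w = 0.00
Rules with consequent 'maximal': {R1, R2, R4, R5} → strengths 0.00, 0.42, 0.14, 0.00
Aggregate via t-conorm [min(1, a+b)]: 0.56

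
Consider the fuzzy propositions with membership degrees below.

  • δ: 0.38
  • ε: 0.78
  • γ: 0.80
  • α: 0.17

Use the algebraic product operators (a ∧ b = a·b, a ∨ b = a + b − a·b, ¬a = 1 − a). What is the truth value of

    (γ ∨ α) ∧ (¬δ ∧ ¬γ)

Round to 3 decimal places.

0.103

γ ∨ α = a + b − a·b on (0.8000, 0.1700) = 0.8340
¬δ = 1 − 0.3800 = 0.6200
¬γ = 1 − 0.8000 = 0.2000
¬δ ∧ ¬γ = a·b on (0.6200, 0.2000) = 0.1240
(γ ∨ α) ∧ (¬δ ∧ ¬γ) = a·b on (0.8340, 0.1240) = 0.1034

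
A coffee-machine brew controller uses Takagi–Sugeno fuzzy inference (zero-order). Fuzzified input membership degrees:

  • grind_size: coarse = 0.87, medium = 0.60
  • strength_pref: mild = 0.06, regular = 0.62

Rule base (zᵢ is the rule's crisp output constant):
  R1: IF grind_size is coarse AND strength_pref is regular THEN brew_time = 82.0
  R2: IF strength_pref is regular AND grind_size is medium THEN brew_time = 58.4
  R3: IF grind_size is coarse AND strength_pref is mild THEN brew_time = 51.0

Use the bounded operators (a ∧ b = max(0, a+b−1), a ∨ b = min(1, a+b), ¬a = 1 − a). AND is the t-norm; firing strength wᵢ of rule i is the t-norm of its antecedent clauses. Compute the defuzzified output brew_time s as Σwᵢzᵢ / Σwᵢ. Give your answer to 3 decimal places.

74.687

R1 (z=82.0): coarse=0.87, regular=0.62; AND[max(0, a+b−1)] → w = 0.49
R2 (z=58.4): regular=0.62, medium=0.60; AND[max(0, a+b−1)] → w = 0.22
R3 (z=51.0): coarse=0.87, mild=0.06; AND[max(0, a+b−1)] → w = 0.00
Weighted average = (0.49·82.0 + 0.22·58.4 + 0.00·51.0) / (0.49 + 0.22 + 0.00)
  = 53.0280 / 0.7100 = 74.687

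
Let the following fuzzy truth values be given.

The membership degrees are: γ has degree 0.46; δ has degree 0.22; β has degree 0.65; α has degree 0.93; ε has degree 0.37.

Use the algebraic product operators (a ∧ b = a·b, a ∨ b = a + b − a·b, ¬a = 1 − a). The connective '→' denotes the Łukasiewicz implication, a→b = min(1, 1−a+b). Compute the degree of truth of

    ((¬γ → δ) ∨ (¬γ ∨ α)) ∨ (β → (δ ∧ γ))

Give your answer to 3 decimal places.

¬γ = 1 − 0.4600 = 0.5400
¬γ → δ  [Łukasiewicz: min(1, 1−a+b)] with a=0.5400, b=0.2200 → 0.6800
¬γ = 1 − 0.4600 = 0.5400
¬γ ∨ α = a + b − a·b on (0.5400, 0.9300) = 0.9678
(¬γ → δ) ∨ (¬γ ∨ α) = a + b − a·b on (0.6800, 0.9678) = 0.9897
δ ∧ γ = a·b on (0.2200, 0.4600) = 0.1012
β → (δ ∧ γ)  [Łukasiewicz: min(1, 1−a+b)] with a=0.6500, b=0.1012 → 0.4512
((¬γ → δ) ∨ (¬γ ∨ α)) ∨ (β → (δ ∧ γ)) = a + b − a·b on (0.9897, 0.4512) = 0.9943

0.994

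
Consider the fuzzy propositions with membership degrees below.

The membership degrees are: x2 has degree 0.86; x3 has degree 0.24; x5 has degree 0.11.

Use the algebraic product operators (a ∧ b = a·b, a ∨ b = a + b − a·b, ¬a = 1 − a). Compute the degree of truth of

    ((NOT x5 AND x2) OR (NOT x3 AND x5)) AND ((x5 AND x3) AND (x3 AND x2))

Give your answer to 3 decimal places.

0.004

NOT x5 = 1 − 0.1100 = 0.8900
NOT x5 AND x2 = a·b on (0.8900, 0.8600) = 0.7654
NOT x3 = 1 − 0.2400 = 0.7600
NOT x3 AND x5 = a·b on (0.7600, 0.1100) = 0.0836
(NOT x5 AND x2) OR (NOT x3 AND x5) = a + b − a·b on (0.7654, 0.0836) = 0.7850
x5 AND x3 = a·b on (0.1100, 0.2400) = 0.0264
x3 AND x2 = a·b on (0.2400, 0.8600) = 0.2064
(x5 AND x3) AND (x3 AND x2) = a·b on (0.0264, 0.2064) = 0.0054
((NOT x5 AND x2) OR (NOT x3 AND x5)) AND ((x5 AND x3) AND (x3 AND x2)) = a·b on (0.7850, 0.0054) = 0.0043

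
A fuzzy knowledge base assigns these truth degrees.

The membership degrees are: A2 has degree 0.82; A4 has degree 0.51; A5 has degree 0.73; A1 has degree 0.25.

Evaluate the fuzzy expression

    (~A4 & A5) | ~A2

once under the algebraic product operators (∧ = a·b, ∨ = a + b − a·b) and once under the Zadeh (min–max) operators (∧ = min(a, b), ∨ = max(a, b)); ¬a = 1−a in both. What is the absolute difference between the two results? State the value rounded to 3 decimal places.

0.017

Under algebraic product:
  ~A4 = 1 − 0.5100 = 0.4900
  ~A4 & A5 = a·b on (0.4900, 0.7300) = 0.3577
  ~A2 = 1 − 0.8200 = 0.1800
  (~A4 & A5) | ~A2 = a + b − a·b on (0.3577, 0.1800) = 0.4733
  → value = 0.4733
Under Zadeh (min–max):
  ~A4 = 1 − 0.51 = 0.49
  ~A4 & A5 = min(a, b) on (0.49, 0.73) = 0.49
  ~A2 = 1 − 0.82 = 0.18
  (~A4 & A5) | ~A2 = max(a, b) on (0.49, 0.18) = 0.49
  → value = 0.4900
|0.4733 − 0.4900| = 0.017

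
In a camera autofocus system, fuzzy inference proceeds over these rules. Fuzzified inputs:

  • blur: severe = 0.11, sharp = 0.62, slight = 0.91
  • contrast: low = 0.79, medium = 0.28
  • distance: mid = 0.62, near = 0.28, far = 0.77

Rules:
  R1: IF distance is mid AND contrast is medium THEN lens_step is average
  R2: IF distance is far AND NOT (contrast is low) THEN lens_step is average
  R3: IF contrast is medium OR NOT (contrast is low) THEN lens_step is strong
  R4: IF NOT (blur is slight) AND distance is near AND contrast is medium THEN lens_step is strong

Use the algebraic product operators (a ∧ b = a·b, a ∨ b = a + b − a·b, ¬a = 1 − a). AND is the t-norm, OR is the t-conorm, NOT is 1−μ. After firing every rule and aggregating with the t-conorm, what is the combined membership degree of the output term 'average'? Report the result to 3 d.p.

R1: mid=0.62, medium=0.28; AND[a·b] → w = 0.1736
R2: far=0.77, ¬low=1−0.79=0.21; AND[a·b] → w = 0.1617
R3: medium=0.28, ¬low=1−0.79=0.21; OR[a + b − a·b] → w = 0.4312
R4: ¬slight=1−0.91=0.09, near=0.28, medium=0.28; AND[a·b] → w = 0.0071
Rules with consequent 'average': {R1, R2} → strengths 0.1736, 0.1617
Aggregate via t-conorm [a + b − a·b]: 0.3072

0.307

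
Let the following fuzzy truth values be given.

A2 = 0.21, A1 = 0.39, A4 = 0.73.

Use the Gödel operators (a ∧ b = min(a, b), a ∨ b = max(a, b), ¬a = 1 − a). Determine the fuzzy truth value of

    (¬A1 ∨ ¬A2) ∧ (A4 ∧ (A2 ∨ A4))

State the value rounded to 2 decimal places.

¬A1 = 1 − 0.39 = 0.61
¬A2 = 1 − 0.21 = 0.79
¬A1 ∨ ¬A2 = max(a, b) on (0.61, 0.79) = 0.79
A2 ∨ A4 = max(a, b) on (0.21, 0.73) = 0.73
A4 ∧ (A2 ∨ A4) = min(a, b) on (0.73, 0.73) = 0.73
(¬A1 ∨ ¬A2) ∧ (A4 ∧ (A2 ∨ A4)) = min(a, b) on (0.79, 0.73) = 0.73

0.73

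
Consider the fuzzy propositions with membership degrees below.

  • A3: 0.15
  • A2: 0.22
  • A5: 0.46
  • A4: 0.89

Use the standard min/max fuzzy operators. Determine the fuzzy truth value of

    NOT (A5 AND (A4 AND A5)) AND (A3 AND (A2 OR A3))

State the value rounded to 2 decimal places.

0.15

A4 AND A5 = min(a, b) on (0.89, 0.46) = 0.46
A5 AND (A4 AND A5) = min(a, b) on (0.46, 0.46) = 0.46
NOT (A5 AND (A4 AND A5)) = 1 − 0.46 = 0.54
A2 OR A3 = max(a, b) on (0.22, 0.15) = 0.22
A3 AND (A2 OR A3) = min(a, b) on (0.15, 0.22) = 0.15
NOT (A5 AND (A4 AND A5)) AND (A3 AND (A2 OR A3)) = min(a, b) on (0.54, 0.15) = 0.15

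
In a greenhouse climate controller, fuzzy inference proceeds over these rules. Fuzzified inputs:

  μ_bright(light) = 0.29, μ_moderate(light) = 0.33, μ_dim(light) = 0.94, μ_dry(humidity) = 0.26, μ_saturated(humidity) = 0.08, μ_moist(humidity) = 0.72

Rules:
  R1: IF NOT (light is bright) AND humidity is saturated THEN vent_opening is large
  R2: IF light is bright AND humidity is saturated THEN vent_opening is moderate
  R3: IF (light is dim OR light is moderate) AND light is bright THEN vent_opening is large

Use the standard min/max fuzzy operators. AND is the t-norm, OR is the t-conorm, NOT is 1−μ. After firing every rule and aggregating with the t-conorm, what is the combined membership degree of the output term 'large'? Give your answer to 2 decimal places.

R1: ¬bright=1−0.29=0.71, saturated=0.08; AND[min(a, b)] → w = 0.08
R2: bright=0.29, saturated=0.08; AND[min(a, b)] → w = 0.08
R3: (dim=0.94 OR moderate=0.33) = 0.94; AND[min(a, b)] with bright=0.29 → w = 0.29
Rules with consequent 'large': {R1, R3} → strengths 0.08, 0.29
Aggregate via t-conorm [max(a, b)]: 0.29

0.29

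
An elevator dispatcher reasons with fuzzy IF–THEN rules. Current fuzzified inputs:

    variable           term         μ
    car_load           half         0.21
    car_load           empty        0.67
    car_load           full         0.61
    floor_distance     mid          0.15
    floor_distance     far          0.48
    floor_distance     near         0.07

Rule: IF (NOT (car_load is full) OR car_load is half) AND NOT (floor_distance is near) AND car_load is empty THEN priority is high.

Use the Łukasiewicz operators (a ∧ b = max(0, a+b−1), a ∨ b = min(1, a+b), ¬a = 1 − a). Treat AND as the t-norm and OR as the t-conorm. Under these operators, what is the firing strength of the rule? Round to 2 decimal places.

firing strength: (¬full=1−0.61=0.39 OR half=0.21) = 0.60; AND[max(0, a+b−1)] with ¬near=1−0.07=0.93, empty=0.67 → w = 0.20

0.20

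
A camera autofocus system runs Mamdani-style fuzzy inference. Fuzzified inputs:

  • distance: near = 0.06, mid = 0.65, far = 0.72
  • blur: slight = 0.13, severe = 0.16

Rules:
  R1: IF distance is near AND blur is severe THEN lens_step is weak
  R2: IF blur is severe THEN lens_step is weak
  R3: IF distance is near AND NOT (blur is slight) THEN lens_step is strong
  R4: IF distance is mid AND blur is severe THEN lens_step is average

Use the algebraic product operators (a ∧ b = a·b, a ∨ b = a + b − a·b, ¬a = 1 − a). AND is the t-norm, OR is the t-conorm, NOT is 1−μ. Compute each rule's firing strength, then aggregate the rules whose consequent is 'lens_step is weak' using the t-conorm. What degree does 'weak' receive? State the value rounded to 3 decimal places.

0.168

R1: near=0.06, severe=0.16; AND[a·b] → w = 0.0096
R2: severe=0.16 → w = 0.1600
R3: near=0.06, ¬slight=1−0.13=0.87; AND[a·b] → w = 0.0522
R4: mid=0.65, severe=0.16; AND[a·b] → w = 0.1040
Rules with consequent 'weak': {R1, R2} → strengths 0.0096, 0.1600
Aggregate via t-conorm [a + b − a·b]: 0.1681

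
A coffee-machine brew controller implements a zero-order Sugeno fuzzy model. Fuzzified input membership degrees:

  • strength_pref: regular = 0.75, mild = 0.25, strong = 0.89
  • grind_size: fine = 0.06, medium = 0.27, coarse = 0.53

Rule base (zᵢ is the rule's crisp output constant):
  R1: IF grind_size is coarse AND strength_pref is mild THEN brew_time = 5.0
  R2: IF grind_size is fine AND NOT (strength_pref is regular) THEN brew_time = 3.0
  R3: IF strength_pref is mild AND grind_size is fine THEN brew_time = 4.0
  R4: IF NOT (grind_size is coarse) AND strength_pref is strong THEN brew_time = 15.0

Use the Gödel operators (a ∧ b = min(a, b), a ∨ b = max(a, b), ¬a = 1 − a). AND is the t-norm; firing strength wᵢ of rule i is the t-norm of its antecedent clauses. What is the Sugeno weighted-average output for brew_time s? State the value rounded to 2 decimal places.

R1 (z=5.0): coarse=0.53, mild=0.25; AND[min(a, b)] → w = 0.25
R2 (z=3.0): fine=0.06, ¬regular=1−0.75=0.25; AND[min(a, b)] → w = 0.06
R3 (z=4.0): mild=0.25, fine=0.06; AND[min(a, b)] → w = 0.06
R4 (z=15.0): ¬coarse=1−0.53=0.47, strong=0.89; AND[min(a, b)] → w = 0.47
Weighted average = (0.25·5.0 + 0.06·3.0 + 0.06·4.0 + 0.47·15.0) / (0.25 + 0.06 + 0.06 + 0.47)
  = 8.7200 / 0.8400 = 10.38

10.38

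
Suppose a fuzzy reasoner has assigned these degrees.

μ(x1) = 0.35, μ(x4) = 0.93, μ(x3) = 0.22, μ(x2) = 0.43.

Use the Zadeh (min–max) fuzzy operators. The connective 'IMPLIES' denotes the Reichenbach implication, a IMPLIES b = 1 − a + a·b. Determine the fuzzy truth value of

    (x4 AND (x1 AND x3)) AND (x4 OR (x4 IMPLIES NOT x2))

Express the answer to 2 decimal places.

0.22

x1 AND x3 = min(a, b) on (0.35, 0.22) = 0.22
x4 AND (x1 AND x3) = min(a, b) on (0.93, 0.22) = 0.22
NOT x2 = 1 − 0.43 = 0.57
x4 IMPLIES NOT x2  [Reichenbach: 1 − a + a·b] with a=0.93, b=0.57 → 0.60
x4 OR (x4 IMPLIES NOT x2) = max(a, b) on (0.93, 0.60) = 0.93
(x4 AND (x1 AND x3)) AND (x4 OR (x4 IMPLIES NOT x2)) = min(a, b) on (0.22, 0.93) = 0.22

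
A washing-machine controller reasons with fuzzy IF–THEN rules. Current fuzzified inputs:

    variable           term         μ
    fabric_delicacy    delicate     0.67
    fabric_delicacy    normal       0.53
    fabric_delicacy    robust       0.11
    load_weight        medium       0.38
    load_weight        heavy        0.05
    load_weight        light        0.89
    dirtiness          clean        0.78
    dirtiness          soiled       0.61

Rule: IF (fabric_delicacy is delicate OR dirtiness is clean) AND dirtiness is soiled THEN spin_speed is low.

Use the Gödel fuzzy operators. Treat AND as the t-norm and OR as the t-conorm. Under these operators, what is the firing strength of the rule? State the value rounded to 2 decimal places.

firing strength: (delicate=0.67 OR clean=0.78) = 0.78; AND[min(a, b)] with soiled=0.61 → w = 0.61

0.61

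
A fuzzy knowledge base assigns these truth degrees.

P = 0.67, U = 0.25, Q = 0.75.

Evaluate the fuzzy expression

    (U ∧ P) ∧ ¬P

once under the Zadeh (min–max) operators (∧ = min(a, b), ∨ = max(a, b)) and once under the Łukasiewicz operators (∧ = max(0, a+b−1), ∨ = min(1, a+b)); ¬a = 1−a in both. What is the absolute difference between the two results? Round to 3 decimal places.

Under Zadeh (min–max):
  U ∧ P = min(a, b) on (0.25, 0.67) = 0.25
  ¬P = 1 − 0.67 = 0.33
  (U ∧ P) ∧ ¬P = min(a, b) on (0.25, 0.33) = 0.25
  → value = 0.2500
Under Łukasiewicz:
  U ∧ P = max(0, a+b−1) on (0.25, 0.67) = 0.00
  ¬P = 1 − 0.67 = 0.33
  (U ∧ P) ∧ ¬P = max(0, a+b−1) on (0.00, 0.33) = 0.00
  → value = 0.0000
|0.2500 − 0.0000| = 0.250

0.250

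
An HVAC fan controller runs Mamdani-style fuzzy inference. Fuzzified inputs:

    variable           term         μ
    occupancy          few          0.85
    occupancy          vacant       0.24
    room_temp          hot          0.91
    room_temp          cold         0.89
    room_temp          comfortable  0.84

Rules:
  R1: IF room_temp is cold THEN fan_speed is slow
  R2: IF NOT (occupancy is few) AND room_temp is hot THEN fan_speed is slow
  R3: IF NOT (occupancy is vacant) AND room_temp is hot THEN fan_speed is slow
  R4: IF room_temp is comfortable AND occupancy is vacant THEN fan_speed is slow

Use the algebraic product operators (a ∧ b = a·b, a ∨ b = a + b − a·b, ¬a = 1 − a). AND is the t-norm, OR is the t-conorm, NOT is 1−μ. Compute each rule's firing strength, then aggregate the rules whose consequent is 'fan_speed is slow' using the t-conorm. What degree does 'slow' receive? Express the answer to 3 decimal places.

0.977

R1: cold=0.89 → w = 0.8900
R2: ¬few=1−0.85=0.15, hot=0.91; AND[a·b] → w = 0.1365
R3: ¬vacant=1−0.24=0.76, hot=0.91; AND[a·b] → w = 0.6916
R4: comfortable=0.84, vacant=0.24; AND[a·b] → w = 0.2016
Rules with consequent 'slow': {R1, R2, R3, R4} → strengths 0.8900, 0.1365, 0.6916, 0.2016
Aggregate via t-conorm [a + b − a·b]: 0.9766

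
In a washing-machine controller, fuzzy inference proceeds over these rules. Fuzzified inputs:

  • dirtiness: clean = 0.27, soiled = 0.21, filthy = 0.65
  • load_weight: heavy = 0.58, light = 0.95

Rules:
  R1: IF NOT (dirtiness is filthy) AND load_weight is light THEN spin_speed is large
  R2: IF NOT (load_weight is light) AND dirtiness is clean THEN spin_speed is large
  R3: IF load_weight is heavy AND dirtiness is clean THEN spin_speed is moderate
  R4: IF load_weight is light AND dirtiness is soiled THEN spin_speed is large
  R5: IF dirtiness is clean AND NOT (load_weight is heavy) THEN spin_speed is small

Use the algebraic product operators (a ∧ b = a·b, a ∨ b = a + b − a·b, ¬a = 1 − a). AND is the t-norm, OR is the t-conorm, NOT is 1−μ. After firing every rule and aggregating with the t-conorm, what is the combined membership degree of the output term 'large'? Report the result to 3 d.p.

0.473

R1: ¬filthy=1−0.65=0.35, light=0.95; AND[a·b] → w = 0.3325
R2: ¬light=1−0.95=0.05, clean=0.27; AND[a·b] → w = 0.0135
R3: heavy=0.58, clean=0.27; AND[a·b] → w = 0.1566
R4: light=0.95, soiled=0.21; AND[a·b] → w = 0.1995
R5: clean=0.27, ¬heavy=1−0.58=0.42; AND[a·b] → w = 0.1134
Rules with consequent 'large': {R1, R2, R4} → strengths 0.3325, 0.0135, 0.1995
Aggregate via t-conorm [a + b − a·b]: 0.4729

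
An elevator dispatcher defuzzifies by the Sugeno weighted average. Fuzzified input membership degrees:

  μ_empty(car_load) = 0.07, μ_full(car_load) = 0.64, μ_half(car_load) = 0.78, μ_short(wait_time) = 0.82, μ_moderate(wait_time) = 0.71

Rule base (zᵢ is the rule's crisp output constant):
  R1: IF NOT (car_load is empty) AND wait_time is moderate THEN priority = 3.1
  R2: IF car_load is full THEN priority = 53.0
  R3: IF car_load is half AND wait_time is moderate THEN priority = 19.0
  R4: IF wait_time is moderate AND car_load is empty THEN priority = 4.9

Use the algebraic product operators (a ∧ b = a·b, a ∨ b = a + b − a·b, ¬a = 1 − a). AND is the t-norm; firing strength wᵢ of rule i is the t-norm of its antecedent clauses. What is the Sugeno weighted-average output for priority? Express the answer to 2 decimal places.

24.55

R1 (z=3.1): ¬empty=1−0.07=0.93, moderate=0.71; AND[a·b] → w = 0.6603
R2 (z=53.0): full=0.64 → w = 0.6400
R3 (z=19.0): half=0.78, moderate=0.71; AND[a·b] → w = 0.5538
R4 (z=4.9): moderate=0.71, empty=0.07; AND[a·b] → w = 0.0497
Weighted average = (0.6603·3.1 + 0.6400·53.0 + 0.5538·19.0 + 0.0497·4.9) / (0.6603 + 0.6400 + 0.5538 + 0.0497)
  = 46.7327 / 1.9038 = 24.55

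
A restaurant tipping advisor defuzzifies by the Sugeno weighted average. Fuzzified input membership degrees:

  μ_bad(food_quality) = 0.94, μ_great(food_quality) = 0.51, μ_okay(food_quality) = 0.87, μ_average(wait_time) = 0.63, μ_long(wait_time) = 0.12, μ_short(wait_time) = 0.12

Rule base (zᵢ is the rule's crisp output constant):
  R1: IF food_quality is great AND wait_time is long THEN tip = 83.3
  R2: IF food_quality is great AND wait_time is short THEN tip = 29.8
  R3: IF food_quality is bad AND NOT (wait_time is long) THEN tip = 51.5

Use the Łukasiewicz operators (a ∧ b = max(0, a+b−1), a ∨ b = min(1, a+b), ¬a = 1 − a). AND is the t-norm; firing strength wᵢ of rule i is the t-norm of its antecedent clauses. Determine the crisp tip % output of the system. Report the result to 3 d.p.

51.500

R1 (z=83.3): great=0.51, long=0.12; AND[max(0, a+b−1)] → w = 0.00
R2 (z=29.8): great=0.51, short=0.12; AND[max(0, a+b−1)] → w = 0.00
R3 (z=51.5): bad=0.94, ¬long=1−0.12=0.88; AND[max(0, a+b−1)] → w = 0.82
Weighted average = (0.00·83.3 + 0.00·29.8 + 0.82·51.5) / (0.00 + 0.00 + 0.82)
  = 42.2300 / 0.8200 = 51.500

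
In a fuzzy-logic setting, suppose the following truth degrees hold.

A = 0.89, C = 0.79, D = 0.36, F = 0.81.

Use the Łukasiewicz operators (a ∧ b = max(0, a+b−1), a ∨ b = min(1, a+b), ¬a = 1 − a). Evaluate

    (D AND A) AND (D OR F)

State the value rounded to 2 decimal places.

0.25

D AND A = max(0, a+b−1) on (0.36, 0.89) = 0.25
D OR F = min(1, a+b) on (0.36, 0.81) = 1.00
(D AND A) AND (D OR F) = max(0, a+b−1) on (0.25, 1.00) = 0.25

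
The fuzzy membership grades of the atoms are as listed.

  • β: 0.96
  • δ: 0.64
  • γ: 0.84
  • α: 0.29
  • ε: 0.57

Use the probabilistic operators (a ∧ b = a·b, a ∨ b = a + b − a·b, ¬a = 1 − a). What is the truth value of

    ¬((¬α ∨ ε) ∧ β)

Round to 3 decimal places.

0.160

¬α = 1 − 0.2900 = 0.7100
¬α ∨ ε = a + b − a·b on (0.7100, 0.5700) = 0.8753
(¬α ∨ ε) ∧ β = a·b on (0.8753, 0.9600) = 0.8403
¬((¬α ∨ ε) ∧ β) = 1 − 0.8403 = 0.1597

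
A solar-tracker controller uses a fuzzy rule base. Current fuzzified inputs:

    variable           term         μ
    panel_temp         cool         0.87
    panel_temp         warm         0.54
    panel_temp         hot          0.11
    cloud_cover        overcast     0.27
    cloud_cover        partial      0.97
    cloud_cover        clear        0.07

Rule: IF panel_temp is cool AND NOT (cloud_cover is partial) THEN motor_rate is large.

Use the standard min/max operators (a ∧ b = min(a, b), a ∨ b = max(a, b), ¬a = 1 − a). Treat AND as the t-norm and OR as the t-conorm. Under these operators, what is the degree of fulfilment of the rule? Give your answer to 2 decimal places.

0.03

firing strength: cool=0.87, ¬partial=1−0.97=0.03; AND[min(a, b)] → w = 0.03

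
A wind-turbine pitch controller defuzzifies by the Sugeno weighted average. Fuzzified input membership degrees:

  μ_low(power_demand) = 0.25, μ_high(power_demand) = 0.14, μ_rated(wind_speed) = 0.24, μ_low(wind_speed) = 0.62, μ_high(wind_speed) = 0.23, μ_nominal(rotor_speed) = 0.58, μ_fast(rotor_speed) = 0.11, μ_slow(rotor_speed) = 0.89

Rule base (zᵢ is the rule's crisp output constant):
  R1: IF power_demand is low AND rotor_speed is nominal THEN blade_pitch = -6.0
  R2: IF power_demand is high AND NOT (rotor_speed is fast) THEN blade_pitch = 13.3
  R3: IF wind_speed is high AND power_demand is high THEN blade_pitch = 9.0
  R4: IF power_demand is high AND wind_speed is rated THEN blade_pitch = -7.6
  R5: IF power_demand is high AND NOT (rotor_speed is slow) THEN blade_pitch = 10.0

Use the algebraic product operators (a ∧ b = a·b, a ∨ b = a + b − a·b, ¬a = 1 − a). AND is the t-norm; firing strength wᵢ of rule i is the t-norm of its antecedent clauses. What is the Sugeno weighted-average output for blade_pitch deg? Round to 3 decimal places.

2.781

R1 (z=-6.0): low=0.25, nominal=0.58; AND[a·b] → w = 0.1450
R2 (z=13.3): high=0.14, ¬fast=1−0.11=0.89; AND[a·b] → w = 0.1246
R3 (z=9.0): high=0.23, high=0.14; AND[a·b] → w = 0.0322
R4 (z=-7.6): high=0.14, rated=0.24; AND[a·b] → w = 0.0336
R5 (z=10.0): high=0.14, ¬slow=1−0.89=0.11; AND[a·b] → w = 0.0154
Weighted average = (0.1450·-6.0 + 0.1246·13.3 + 0.0322·9.0 + 0.0336·-7.6 + 0.0154·10.0) / (0.1450 + 0.1246 + 0.0322 + 0.0336 + 0.0154)
  = 0.9756 / 0.3508 = 2.781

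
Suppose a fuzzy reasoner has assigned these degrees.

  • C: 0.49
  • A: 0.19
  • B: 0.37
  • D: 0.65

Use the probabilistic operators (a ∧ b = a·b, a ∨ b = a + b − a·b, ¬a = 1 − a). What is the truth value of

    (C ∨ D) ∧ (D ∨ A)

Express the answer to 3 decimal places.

0.589

C ∨ D = a + b − a·b on (0.4900, 0.6500) = 0.8215
D ∨ A = a + b − a·b on (0.6500, 0.1900) = 0.7165
(C ∨ D) ∧ (D ∨ A) = a·b on (0.8215, 0.7165) = 0.5886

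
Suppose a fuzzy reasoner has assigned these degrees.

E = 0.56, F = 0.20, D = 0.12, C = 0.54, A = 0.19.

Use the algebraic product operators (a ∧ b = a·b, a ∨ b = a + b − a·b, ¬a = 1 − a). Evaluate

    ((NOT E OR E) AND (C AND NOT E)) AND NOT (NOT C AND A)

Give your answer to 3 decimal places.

0.163

NOT E = 1 − 0.5600 = 0.4400
NOT E OR E = a + b − a·b on (0.4400, 0.5600) = 0.7536
NOT E = 1 − 0.5600 = 0.4400
C AND NOT E = a·b on (0.5400, 0.4400) = 0.2376
(NOT E OR E) AND (C AND NOT E) = a·b on (0.7536, 0.2376) = 0.1791
NOT C = 1 − 0.5400 = 0.4600
NOT C AND A = a·b on (0.4600, 0.1900) = 0.0874
NOT (NOT C AND A) = 1 − 0.0874 = 0.9126
((NOT E OR E) AND (C AND NOT E)) AND NOT (NOT C AND A) = a·b on (0.1791, 0.9126) = 0.1634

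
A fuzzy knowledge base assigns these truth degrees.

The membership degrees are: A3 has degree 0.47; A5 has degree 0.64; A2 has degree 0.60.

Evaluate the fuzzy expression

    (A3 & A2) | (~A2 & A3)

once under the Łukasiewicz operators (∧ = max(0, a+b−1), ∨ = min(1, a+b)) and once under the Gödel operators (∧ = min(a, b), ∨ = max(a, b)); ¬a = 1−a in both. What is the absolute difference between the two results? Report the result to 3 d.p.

Under Łukasiewicz:
  A3 & A2 = max(0, a+b−1) on (0.47, 0.60) = 0.07
  ~A2 = 1 − 0.60 = 0.40
  ~A2 & A3 = max(0, a+b−1) on (0.40, 0.47) = 0.00
  (A3 & A2) | (~A2 & A3) = min(1, a+b) on (0.07, 0.00) = 0.07
  → value = 0.0700
Under Gödel:
  A3 & A2 = min(a, b) on (0.47, 0.60) = 0.47
  ~A2 = 1 − 0.60 = 0.40
  ~A2 & A3 = min(a, b) on (0.40, 0.47) = 0.40
  (A3 & A2) | (~A2 & A3) = max(a, b) on (0.47, 0.40) = 0.47
  → value = 0.4700
|0.0700 − 0.4700| = 0.400

0.400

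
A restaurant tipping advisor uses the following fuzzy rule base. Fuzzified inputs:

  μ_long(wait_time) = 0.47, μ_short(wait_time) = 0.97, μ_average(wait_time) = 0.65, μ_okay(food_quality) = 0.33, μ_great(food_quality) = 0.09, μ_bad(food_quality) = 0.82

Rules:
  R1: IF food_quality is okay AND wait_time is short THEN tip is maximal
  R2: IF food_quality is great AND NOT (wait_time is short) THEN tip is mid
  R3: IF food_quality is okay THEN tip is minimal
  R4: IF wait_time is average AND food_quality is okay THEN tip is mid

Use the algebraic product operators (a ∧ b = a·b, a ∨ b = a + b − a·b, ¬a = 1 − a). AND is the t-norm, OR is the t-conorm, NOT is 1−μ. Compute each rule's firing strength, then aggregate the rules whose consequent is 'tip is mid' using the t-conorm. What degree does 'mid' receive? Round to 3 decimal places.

0.217

R1: okay=0.33, short=0.97; AND[a·b] → w = 0.3201
R2: great=0.09, ¬short=1−0.97=0.03; AND[a·b] → w = 0.0027
R3: okay=0.33 → w = 0.3300
R4: average=0.65, okay=0.33; AND[a·b] → w = 0.2145
Rules with consequent 'mid': {R2, R4} → strengths 0.0027, 0.2145
Aggregate via t-conorm [a + b − a·b]: 0.2166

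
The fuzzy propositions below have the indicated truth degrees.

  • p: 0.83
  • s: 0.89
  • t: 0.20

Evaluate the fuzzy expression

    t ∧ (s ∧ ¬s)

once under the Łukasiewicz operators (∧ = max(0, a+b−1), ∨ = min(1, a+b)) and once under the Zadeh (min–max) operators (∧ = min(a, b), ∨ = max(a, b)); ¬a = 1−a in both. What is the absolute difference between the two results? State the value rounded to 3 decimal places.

Under Łukasiewicz:
  ¬s = 1 − 0.89 = 0.11
  s ∧ ¬s = max(0, a+b−1) on (0.89, 0.11) = 0.00
  t ∧ (s ∧ ¬s) = max(0, a+b−1) on (0.20, 0.00) = 0.00
  → value = 0.0000
Under Zadeh (min–max):
  ¬s = 1 − 0.89 = 0.11
  s ∧ ¬s = min(a, b) on (0.89, 0.11) = 0.11
  t ∧ (s ∧ ¬s) = min(a, b) on (0.20, 0.11) = 0.11
  → value = 0.1100
|0.0000 − 0.1100| = 0.110

0.110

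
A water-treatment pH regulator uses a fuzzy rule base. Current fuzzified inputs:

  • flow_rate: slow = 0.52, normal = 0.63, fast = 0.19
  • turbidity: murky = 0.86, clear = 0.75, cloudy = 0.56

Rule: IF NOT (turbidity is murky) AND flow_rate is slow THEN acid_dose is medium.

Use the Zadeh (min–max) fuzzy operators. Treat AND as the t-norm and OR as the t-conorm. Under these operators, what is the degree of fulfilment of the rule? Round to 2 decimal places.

0.14

firing strength: ¬murky=1−0.86=0.14, slow=0.52; AND[min(a, b)] → w = 0.14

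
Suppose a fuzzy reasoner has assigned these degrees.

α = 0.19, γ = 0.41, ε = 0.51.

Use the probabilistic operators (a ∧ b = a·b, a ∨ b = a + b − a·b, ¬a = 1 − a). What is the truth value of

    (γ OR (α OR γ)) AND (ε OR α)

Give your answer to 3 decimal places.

α OR γ = a + b − a·b on (0.1900, 0.4100) = 0.5221
γ OR (α OR γ) = a + b − a·b on (0.4100, 0.5221) = 0.7180
ε OR α = a + b − a·b on (0.5100, 0.1900) = 0.6031
(γ OR (α OR γ)) AND (ε OR α) = a·b on (0.7180, 0.6031) = 0.4330

0.433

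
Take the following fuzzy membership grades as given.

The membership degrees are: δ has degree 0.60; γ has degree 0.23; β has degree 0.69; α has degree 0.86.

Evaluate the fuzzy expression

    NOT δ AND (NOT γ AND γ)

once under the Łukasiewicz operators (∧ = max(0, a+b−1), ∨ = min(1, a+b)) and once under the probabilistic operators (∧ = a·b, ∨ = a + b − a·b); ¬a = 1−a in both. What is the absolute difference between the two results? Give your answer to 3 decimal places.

Under Łukasiewicz:
  NOT δ = 1 − 0.60 = 0.40
  NOT γ = 1 − 0.23 = 0.77
  NOT γ AND γ = max(0, a+b−1) on (0.77, 0.23) = 0.00
  NOT δ AND (NOT γ AND γ) = max(0, a+b−1) on (0.40, 0.00) = 0.00
  → value = 0.0000
Under probabilistic:
  NOT δ = 1 − 0.6000 = 0.4000
  NOT γ = 1 − 0.2300 = 0.7700
  NOT γ AND γ = a·b on (0.7700, 0.2300) = 0.1771
  NOT δ AND (NOT γ AND γ) = a·b on (0.4000, 0.1771) = 0.0708
  → value = 0.0708
|0.0000 − 0.0708| = 0.071

0.071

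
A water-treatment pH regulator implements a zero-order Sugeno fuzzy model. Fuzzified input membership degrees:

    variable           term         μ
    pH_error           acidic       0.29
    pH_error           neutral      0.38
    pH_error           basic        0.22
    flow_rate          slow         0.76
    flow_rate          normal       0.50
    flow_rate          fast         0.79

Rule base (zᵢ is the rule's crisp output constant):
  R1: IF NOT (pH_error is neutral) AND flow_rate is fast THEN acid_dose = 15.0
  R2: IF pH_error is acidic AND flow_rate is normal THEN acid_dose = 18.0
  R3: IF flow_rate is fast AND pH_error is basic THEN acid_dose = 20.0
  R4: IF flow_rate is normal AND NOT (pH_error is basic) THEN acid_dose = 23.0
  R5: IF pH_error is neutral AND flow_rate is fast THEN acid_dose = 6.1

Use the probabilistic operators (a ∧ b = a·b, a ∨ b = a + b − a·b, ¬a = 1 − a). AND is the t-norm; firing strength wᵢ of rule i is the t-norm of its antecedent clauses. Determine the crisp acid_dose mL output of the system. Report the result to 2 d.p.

16.17

R1 (z=15.0): ¬neutral=1−0.38=0.62, fast=0.79; AND[a·b] → w = 0.4898
R2 (z=18.0): acidic=0.29, normal=0.50; AND[a·b] → w = 0.1450
R3 (z=20.0): fast=0.79, basic=0.22; AND[a·b] → w = 0.1738
R4 (z=23.0): normal=0.50, ¬basic=1−0.22=0.78; AND[a·b] → w = 0.3900
R5 (z=6.1): neutral=0.38, fast=0.79; AND[a·b] → w = 0.3002
Weighted average = (0.4898·15.0 + 0.1450·18.0 + 0.1738·20.0 + 0.3900·23.0 + 0.3002·6.1) / (0.4898 + 0.1450 + 0.1738 + 0.3900 + 0.3002)
  = 24.2342 / 1.4988 = 16.17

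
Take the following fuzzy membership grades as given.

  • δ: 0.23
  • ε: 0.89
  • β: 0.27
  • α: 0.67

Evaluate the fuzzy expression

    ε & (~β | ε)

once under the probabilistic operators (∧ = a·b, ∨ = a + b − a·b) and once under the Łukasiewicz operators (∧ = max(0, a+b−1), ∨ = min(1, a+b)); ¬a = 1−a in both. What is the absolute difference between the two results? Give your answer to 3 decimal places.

0.026

Under probabilistic:
  ~β = 1 − 0.2700 = 0.7300
  ~β | ε = a + b − a·b on (0.7300, 0.8900) = 0.9703
  ε & (~β | ε) = a·b on (0.8900, 0.9703) = 0.8636
  → value = 0.8636
Under Łukasiewicz:
  ~β = 1 − 0.27 = 0.73
  ~β | ε = min(1, a+b) on (0.73, 0.89) = 1.00
  ε & (~β | ε) = max(0, a+b−1) on (0.89, 1.00) = 0.89
  → value = 0.8900
|0.8636 − 0.8900| = 0.026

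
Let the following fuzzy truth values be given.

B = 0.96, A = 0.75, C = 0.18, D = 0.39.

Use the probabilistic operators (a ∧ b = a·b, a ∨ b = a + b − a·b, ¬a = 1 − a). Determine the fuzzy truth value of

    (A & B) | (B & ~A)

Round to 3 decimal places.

A & B = a·b on (0.7500, 0.9600) = 0.7200
~A = 1 − 0.7500 = 0.2500
B & ~A = a·b on (0.9600, 0.2500) = 0.2400
(A & B) | (B & ~A) = a + b − a·b on (0.7200, 0.2400) = 0.7872

0.787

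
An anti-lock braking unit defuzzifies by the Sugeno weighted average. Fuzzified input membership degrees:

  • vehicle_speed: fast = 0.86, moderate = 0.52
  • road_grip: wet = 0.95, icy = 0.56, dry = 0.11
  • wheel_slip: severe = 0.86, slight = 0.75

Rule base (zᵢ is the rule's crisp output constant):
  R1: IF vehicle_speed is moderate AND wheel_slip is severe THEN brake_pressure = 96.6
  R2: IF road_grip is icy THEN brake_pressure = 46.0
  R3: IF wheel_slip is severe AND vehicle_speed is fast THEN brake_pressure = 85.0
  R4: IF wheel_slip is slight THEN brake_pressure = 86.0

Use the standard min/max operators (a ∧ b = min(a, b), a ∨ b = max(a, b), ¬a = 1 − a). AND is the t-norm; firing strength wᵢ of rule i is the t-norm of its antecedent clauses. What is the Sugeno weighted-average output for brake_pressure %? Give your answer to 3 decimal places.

R1 (z=96.6): moderate=0.52, severe=0.86; AND[min(a, b)] → w = 0.52
R2 (z=46.0): icy=0.56 → w = 0.56
R3 (z=85.0): severe=0.86, fast=0.86; AND[min(a, b)] → w = 0.86
R4 (z=86.0): slight=0.75 → w = 0.75
Weighted average = (0.52·96.6 + 0.56·46.0 + 0.86·85.0 + 0.75·86.0) / (0.52 + 0.56 + 0.86 + 0.75)
  = 213.5920 / 2.6900 = 79.402

79.402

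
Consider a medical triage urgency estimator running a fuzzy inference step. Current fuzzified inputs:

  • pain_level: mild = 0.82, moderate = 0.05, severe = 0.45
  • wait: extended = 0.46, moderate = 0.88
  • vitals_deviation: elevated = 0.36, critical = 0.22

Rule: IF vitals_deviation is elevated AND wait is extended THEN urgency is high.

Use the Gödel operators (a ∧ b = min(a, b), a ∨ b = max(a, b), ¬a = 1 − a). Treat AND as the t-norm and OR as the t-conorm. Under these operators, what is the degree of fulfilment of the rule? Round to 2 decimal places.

firing strength: elevated=0.36, extended=0.46; AND[min(a, b)] → w = 0.36

0.36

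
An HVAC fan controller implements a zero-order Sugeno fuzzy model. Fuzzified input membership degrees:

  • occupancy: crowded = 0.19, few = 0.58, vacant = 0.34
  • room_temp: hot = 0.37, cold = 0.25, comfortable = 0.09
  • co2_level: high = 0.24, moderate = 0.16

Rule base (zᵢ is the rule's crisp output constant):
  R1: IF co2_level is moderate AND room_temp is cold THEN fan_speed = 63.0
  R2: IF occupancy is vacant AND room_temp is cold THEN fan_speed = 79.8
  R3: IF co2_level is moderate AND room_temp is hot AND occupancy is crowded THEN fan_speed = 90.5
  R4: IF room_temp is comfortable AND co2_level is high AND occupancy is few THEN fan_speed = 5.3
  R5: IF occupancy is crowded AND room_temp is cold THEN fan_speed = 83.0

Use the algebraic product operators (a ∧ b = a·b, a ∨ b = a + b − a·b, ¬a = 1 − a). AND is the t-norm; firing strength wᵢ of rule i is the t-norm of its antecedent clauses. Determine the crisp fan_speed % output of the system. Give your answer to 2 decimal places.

73.01

R1 (z=63.0): moderate=0.16, cold=0.25; AND[a·b] → w = 0.0400
R2 (z=79.8): vacant=0.34, cold=0.25; AND[a·b] → w = 0.0850
R3 (z=90.5): moderate=0.16, hot=0.37, crowded=0.19; AND[a·b] → w = 0.0112
R4 (z=5.3): comfortable=0.09, high=0.24, few=0.58; AND[a·b] → w = 0.0125
R5 (z=83.0): crowded=0.19, cold=0.25; AND[a·b] → w = 0.0475
Weighted average = (0.0400·63.0 + 0.0850·79.8 + 0.0112·90.5 + 0.0125·5.3 + 0.0475·83.0) / (0.0400 + 0.0850 + 0.0112 + 0.0125 + 0.0475)
  = 14.3298 / 0.1963 = 73.01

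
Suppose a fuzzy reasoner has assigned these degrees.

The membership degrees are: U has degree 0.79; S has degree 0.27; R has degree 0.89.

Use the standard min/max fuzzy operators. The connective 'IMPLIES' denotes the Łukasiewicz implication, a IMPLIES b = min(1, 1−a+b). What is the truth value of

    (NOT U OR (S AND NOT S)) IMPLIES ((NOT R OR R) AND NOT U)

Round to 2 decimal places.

NOT U = 1 − 0.79 = 0.21
NOT S = 1 − 0.27 = 0.73
S AND NOT S = min(a, b) on (0.27, 0.73) = 0.27
NOT U OR (S AND NOT S) = max(a, b) on (0.21, 0.27) = 0.27
NOT R = 1 − 0.89 = 0.11
NOT R OR R = max(a, b) on (0.11, 0.89) = 0.89
NOT U = 1 − 0.79 = 0.21
(NOT R OR R) AND NOT U = min(a, b) on (0.89, 0.21) = 0.21
(NOT U OR (S AND NOT S)) IMPLIES ((NOT R OR R) AND NOT U)  [Łukasiewicz: min(1, 1−a+b)] with a=0.27, b=0.21 → 0.94

0.94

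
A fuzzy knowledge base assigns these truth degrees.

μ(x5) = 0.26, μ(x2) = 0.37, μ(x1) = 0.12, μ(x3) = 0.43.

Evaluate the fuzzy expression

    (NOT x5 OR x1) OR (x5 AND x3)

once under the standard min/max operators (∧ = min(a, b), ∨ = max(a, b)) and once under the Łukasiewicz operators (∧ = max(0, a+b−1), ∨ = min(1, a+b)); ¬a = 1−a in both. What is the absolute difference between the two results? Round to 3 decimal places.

0.120

Under standard min/max:
  NOT x5 = 1 − 0.26 = 0.74
  NOT x5 OR x1 = max(a, b) on (0.74, 0.12) = 0.74
  x5 AND x3 = min(a, b) on (0.26, 0.43) = 0.26
  (NOT x5 OR x1) OR (x5 AND x3) = max(a, b) on (0.74, 0.26) = 0.74
  → value = 0.7400
Under Łukasiewicz:
  NOT x5 = 1 − 0.26 = 0.74
  NOT x5 OR x1 = min(1, a+b) on (0.74, 0.12) = 0.86
  x5 AND x3 = max(0, a+b−1) on (0.26, 0.43) = 0.00
  (NOT x5 OR x1) OR (x5 AND x3) = min(1, a+b) on (0.86, 0.00) = 0.86
  → value = 0.8600
|0.7400 − 0.8600| = 0.120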